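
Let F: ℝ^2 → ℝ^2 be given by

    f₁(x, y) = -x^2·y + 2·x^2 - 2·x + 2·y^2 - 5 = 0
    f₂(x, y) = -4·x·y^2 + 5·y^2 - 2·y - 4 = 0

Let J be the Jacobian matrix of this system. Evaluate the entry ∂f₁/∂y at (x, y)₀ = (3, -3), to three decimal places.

∂f₁/∂y = -x^2 + 4·y.
At (3, -3) this is -21.000.

-21.000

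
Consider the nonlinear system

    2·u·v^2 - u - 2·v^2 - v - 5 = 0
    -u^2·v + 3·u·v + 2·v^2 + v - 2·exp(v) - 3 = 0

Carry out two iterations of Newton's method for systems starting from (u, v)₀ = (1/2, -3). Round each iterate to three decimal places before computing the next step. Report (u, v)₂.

At (1/2, -3): F = (-11.500, 8.15043).
Jacobian J = [[2·v^2 - 1, 4·u·v - 4·v - 1], [-2·u·v + 3·v, -u^2 + 3·u + 4·v - 2·exp(v) + 1]].
At the point, J = [[17.000, 5.000], [-6.000, -9.84957]] (det J = -137.44276).
Solving J·Δ = −F gives Δ = (0.528, 0.506).
Then the next iterate is (u, v)₁ = (1.028, -2.494).
Round to (1.028, -2.494) and repeat: F = (-3.18568, 1.72504), J = [[11.44007, -1.27933], [-2.35434, -7.11394]].
Δ = (0.295, 0.145), so (u, v)₂ = (1.323, -2.349).

(1.323, -2.349)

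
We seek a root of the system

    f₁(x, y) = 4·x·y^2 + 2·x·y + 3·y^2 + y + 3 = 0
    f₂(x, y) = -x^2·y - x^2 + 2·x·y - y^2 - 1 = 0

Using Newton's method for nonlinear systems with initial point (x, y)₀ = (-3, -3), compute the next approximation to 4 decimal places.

At (-3, -3): F = (-63.0000, 26.0000).
Jacobian J = [[4·y^2 + 2·y, 8·x·y + 2·x + 6·y + 1], [-2·x·y - 2·x + 2·y, -x^2 + 2·x - 2·y]].
At the point, J = [[30.0000, 49.0000], [-18.0000, -9.0000]] (det J = 612.0000).
Solving J·Δ = −F gives Δ = (1.1552, 0.5784).
Then the next iterate is (x, y)₁ = (-1.8448, -2.4216).

(-1.8448, -2.4216)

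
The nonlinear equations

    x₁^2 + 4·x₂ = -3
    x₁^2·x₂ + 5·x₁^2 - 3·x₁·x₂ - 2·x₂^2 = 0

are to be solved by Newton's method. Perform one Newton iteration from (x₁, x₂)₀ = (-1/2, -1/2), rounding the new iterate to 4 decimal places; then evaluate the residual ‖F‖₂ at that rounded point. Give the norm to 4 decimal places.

0.3965

At (-1/2, -1/2): F = (1.2500, -0.1250).
Jacobian J = [[2·x₁, 4], [2·x₁·x₂ + 10·x₁ - 3·x₂, x₁^2 - 3·x₁ - 4·x₂]].
At the point, J = [[-1.0000, 4.0000], [-3.0000, 3.7500]] (det J = 8.2500).
Solving J·Δ = −F gives Δ = (-0.6288, -0.4697).
Then the next iterate is (x₁, x₂)₁ = (-1.1288, -0.9697).
Re-evaluating at (-1.1288, -0.9697): F = (0.395389, -0.029063), so ‖F‖₂ = 0.3965.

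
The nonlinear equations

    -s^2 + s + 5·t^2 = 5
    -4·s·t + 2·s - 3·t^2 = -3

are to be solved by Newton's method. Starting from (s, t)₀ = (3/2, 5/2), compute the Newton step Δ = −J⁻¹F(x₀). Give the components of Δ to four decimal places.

At (3/2, 5/2): F = (25.5000, -27.7500).
Jacobian J = [[-2·s + 1, 10·t], [-4·t + 2, -4·s - 6·t]].
At the point, J = [[-2.0000, 25.0000], [-8.0000, -21.0000]] (det J = 242.0000).
Solving J·Δ = −F gives Δ = (-0.6539, -1.0723).

(-0.6539, -1.0723)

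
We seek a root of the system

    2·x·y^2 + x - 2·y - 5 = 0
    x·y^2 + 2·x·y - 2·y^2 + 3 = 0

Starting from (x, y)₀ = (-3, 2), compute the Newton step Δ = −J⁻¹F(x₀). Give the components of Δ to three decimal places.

At (-3, 2): F = (-36.000, -29.000).
Jacobian J = [[2·y^2 + 1, 4·x·y - 2], [y^2 + 2·y, 2·x·y + 2·x - 4·y]].
At the point, J = [[9.000, -26.000], [8.000, -26.000]] (det J = -26.000).
Solving J·Δ = −F gives Δ = (7.000, 1.038).

(7.000, 1.038)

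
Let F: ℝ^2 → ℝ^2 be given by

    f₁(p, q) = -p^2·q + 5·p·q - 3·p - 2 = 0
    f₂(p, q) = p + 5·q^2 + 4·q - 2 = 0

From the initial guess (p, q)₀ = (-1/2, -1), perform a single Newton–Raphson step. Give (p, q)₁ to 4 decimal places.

(-0.1894, -1.1982)

At (-1/2, -1): F = (2.2500, -1.5000).
Jacobian J = [[-2·p·q + 5·q - 3, -p^2 + 5·p], [1, 10·q + 4]].
At the point, J = [[-9.0000, -2.7500], [1.0000, -6.0000]] (det J = 56.7500).
Solving J·Δ = −F gives Δ = (0.3106, -0.1982).
Then the next iterate is (p, q)₁ = (-0.1894, -1.1982).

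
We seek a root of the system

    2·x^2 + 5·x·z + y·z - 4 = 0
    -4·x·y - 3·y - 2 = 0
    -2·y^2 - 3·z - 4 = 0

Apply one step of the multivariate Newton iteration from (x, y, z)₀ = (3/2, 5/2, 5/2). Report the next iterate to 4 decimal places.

At (3/2, 5/2, 5/2): F = (25.5000, -24.5000, -24.0000).
Jacobian J = [[4·x + 5·z, z, 5·x + y], [-4·y, -4·x - 3, 0], [0, -4·y, -3]].
At the point, J = [[18.5000, 2.5000, 10.0000], [-10.0000, -9.0000, 0.0000], [0.0000, -10.0000, -3.0000]] (det J = 1424.5000).
Solving J·Δ = −F gives Δ = (-0.5579, -2.1023, -0.9923).
Then the next iterate is (x, y, z)₁ = (0.9421, 0.3977, 1.5077).

(0.9421, 0.3977, 1.5077)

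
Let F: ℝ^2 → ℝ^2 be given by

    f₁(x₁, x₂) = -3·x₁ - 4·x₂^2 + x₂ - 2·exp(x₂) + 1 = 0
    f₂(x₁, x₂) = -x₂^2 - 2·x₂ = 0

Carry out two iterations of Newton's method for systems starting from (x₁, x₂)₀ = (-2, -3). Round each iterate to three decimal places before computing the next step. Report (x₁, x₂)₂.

(-5.828, -2.025)

At (-2, -3): F = (-32.09957, -3.000).
Jacobian J = [[-3, -8·x₂ - 2·exp(x₂) + 1], [0, -2·x₂ - 2]].
At the point, J = [[-3.000, 24.90043], [0.000, 4.000]] (det J = -12.000).
Solving J·Δ = −F gives Δ = (-4.475, 0.750).
Then the next iterate is (x₁, x₂)₁ = (-6.475, -2.250).
Round to (-6.475, -2.250) and repeat: F = (-2.28580, -0.56250), J = [[-3.000, 18.78920], [0.000, 2.500]].
Δ = (0.647, 0.225), so (x₁, x₂)₂ = (-5.828, -2.025).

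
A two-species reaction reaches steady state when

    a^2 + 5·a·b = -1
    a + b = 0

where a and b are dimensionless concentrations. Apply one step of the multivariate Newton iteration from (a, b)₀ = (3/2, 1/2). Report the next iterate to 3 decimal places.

(-2.500, 2.500)

At (3/2, 1/2): F = (7.000, 2.000).
Jacobian J = [[2·a + 5·b, 5·a], [1, 1]].
At the point, J = [[5.500, 7.500], [1.000, 1.000]] (det J = -2.000).
Solving J·Δ = −F gives Δ = (-4.000, 2.000).
Then the next iterate is (a, b)₁ = (-2.500, 2.500).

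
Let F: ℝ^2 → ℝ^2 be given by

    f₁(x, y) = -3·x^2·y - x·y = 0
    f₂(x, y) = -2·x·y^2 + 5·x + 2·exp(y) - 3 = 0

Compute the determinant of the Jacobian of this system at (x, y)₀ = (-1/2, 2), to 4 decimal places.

74.3624

J = [[-6·x·y - y, -3·x^2 - x], [-2·y^2 + 5, -4·x·y + 2·exp(y)]].
At the point, J = [[4.0000, -0.2500], [-3.0000, 18.778112]].
det J = 74.3624.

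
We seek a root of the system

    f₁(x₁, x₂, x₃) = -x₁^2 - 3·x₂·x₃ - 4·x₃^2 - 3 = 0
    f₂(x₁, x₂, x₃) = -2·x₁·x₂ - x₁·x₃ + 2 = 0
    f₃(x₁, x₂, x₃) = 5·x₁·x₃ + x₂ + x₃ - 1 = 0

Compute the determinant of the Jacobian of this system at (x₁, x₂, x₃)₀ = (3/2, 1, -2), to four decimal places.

-228.0000

J = [[-2·x₁, -3·x₃, -3·x₂ - 8·x₃], [-2·x₂ - x₃, -2·x₁, -x₁], [5·x₃, 1, 5·x₁ + 1]].
At the point, J = [[-3.0000, 6.0000, 13.0000], [0.0000, -3.0000, -1.5000], [-10.0000, 1.0000, 8.5000]].
det J = -228.0000.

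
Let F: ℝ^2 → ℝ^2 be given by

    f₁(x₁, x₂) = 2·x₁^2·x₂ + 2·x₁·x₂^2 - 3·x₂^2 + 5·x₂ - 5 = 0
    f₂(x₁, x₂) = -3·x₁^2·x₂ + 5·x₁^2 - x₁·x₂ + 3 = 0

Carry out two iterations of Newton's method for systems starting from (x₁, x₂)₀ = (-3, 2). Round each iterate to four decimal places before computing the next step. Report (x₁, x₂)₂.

(-2.7163, 2.0542)

At (-3, 2): F = (5.0000, 0.0000).
Jacobian J = [[4·x₁·x₂ + 2·x₂^2, 2·x₁^2 + 4·x₁·x₂ - 6·x₂ + 5], [-6·x₁·x₂ + 10·x₁ - x₂, -3·x₁^2 - x₁]].
At the point, J = [[-16.0000, -13.0000], [4.0000, -24.0000]] (det J = 436.0000).
Solving J·Δ = −F gives Δ = (0.2752, 0.0459).
Then the next iterate is (x₁, x₂)₁ = (-2.7248, 2.0459).
Round to (-2.7248, 2.0459) and repeat: F = (0.241664, 0.127775), J = [[-13.927260, -14.725003], [4.154110, -19.548805]].
Δ = (0.0085, 0.0083), so (x₁, x₂)₂ = (-2.7163, 2.0542).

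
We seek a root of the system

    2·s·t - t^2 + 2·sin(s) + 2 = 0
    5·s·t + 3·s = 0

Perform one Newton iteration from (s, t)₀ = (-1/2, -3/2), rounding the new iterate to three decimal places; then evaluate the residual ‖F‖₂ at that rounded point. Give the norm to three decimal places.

0.306

At (-1/2, -3/2): F = (0.29115, 2.250).
Jacobian J = [[2·t + 2·cos(s), 2·s - 2·t], [5·t + 3, 5·s]].
At the point, J = [[-1.24483, 2.000], [-4.500, -2.500]] (det J = 12.11209).
Solving J·Δ = −F gives Δ = (0.432, 0.123).
Then the next iterate is (s, t)₁ = (-0.068, -1.377).
Re-evaluating at (-0.068, -1.377): F = (0.15525, 0.26418), so ‖F‖₂ = 0.306.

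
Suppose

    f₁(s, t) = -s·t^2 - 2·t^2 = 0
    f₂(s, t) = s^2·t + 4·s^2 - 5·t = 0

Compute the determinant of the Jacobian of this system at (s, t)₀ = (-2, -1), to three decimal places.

J = [[-t^2, -2·s·t - 4·t], [2·s·t + 8·s, s^2 - 5]].
At the point, J = [[-1.000, 0.000], [-12.000, -1.000]].
det J = 1.000.

1.000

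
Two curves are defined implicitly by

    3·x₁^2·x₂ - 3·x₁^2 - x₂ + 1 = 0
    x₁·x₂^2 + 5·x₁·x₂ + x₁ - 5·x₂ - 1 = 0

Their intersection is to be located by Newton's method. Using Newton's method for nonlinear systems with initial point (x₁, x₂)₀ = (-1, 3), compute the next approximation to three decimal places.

(-1.127, 0.239)

At (-1, 3): F = (4.000, -41.000).
Jacobian J = [[6·x₁·x₂ - 6·x₁, 3·x₁^2 - 1], [x₂^2 + 5·x₂ + 1, 2·x₁·x₂ + 5·x₁ - 5]].
At the point, J = [[-12.000, 2.000], [25.000, -16.000]] (det J = 142.000).
Solving J·Δ = −F gives Δ = (-0.127, -2.761).
Then the next iterate is (x₁, x₂)₁ = (-1.127, 0.239).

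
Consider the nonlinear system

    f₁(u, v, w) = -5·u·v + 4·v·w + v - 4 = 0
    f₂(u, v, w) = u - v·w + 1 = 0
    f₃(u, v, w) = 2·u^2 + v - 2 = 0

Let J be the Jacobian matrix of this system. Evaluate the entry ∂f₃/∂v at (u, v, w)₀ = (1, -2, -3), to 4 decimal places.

1.0000

∂f₃/∂v = 1.
At (1, -2, -3) this is 1.0000.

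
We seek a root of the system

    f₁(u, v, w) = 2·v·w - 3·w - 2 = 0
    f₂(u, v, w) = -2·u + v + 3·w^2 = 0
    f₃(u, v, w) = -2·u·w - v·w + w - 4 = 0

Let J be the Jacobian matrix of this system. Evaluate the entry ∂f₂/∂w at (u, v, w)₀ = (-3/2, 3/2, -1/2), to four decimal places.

-3.0000

∂f₂/∂w = 6·w.
At (-3/2, 3/2, -1/2) this is -3.0000.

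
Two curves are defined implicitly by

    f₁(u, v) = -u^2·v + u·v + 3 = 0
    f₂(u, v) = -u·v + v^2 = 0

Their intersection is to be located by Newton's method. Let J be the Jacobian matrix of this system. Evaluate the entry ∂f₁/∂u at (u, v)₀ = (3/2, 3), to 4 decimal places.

-6.0000

∂f₁/∂u = -2·u·v + v.
At (3/2, 3) this is -6.0000.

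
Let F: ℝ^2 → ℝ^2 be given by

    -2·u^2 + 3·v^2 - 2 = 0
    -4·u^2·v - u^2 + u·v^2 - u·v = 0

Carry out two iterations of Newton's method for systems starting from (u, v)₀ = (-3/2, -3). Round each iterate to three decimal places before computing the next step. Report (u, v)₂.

(-0.851, -1.184)

At (-3/2, -3): F = (20.500, 6.750).
Jacobian J = [[-4·u, 6·v], [-8·u·v - 2·u + v^2 - v, -4·u^2 + 2·u·v - u]].
At the point, J = [[6.000, -18.000], [-21.000, 1.500]] (det J = -369.000).
Solving J·Δ = −F gives Δ = (0.413, 1.276).
Then the next iterate is (u, v)₁ = (-1.087, -1.724).
Round to (-1.087, -1.724) and repeat: F = (4.55339, 1.86179), J = [[4.348, -10.344], [-8.12173, 0.10870]].
Δ = (0.236, 0.540), so (u, v)₂ = (-0.851, -1.184).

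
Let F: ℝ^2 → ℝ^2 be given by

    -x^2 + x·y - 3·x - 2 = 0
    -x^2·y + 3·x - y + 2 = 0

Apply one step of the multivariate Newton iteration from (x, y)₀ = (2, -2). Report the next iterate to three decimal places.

At (2, -2): F = (-16.000, 18.000).
Jacobian J = [[-2·x + y - 3, x], [-2·x·y + 3, -x^2 - 1]].
At the point, J = [[-9.000, 2.000], [11.000, -5.000]] (det J = 23.000).
Solving J·Δ = −F gives Δ = (-1.913, -0.609).
Then the next iterate is (x, y)₁ = (0.087, -2.609).

(0.087, -2.609)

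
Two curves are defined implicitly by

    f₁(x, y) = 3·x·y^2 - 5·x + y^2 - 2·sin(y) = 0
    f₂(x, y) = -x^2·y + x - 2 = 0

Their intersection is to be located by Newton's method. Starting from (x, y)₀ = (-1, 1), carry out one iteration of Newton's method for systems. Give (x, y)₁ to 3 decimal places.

At (-1, 1): F = (1.31706, -4.000).
Jacobian J = [[3·y^2 - 5, 6·x·y + 2·y - 2·cos(y)], [-2·x·y + 1, -x^2]].
At the point, J = [[-2.000, -5.08060], [3.000, -1.000]] (det J = 17.24181).
Solving J·Δ = −F gives Δ = (1.255, -0.235).
Then the next iterate is (x, y)₁ = (0.255, 0.765).

(0.255, 0.765)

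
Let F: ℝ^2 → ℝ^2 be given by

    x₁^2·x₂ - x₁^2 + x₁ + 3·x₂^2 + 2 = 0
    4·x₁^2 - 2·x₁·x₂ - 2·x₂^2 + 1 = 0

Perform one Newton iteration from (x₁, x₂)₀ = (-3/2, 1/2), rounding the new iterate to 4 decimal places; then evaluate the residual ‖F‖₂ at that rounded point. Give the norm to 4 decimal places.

3.1206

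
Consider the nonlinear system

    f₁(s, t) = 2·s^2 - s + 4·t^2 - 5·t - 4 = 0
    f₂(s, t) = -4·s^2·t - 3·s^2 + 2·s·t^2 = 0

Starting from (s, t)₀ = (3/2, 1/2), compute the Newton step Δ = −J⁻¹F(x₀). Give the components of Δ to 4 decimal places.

At (3/2, 1/2): F = (-2.5000, -10.5000).
Jacobian J = [[4·s - 1, 8·t - 5], [-8·s·t - 6·s + 2·t^2, -4·s^2 + 4·s·t]].
At the point, J = [[5.0000, -1.0000], [-14.5000, -6.0000]] (det J = -44.5000).
Solving J·Δ = −F gives Δ = (0.1011, -1.9944).

(0.1011, -1.9944)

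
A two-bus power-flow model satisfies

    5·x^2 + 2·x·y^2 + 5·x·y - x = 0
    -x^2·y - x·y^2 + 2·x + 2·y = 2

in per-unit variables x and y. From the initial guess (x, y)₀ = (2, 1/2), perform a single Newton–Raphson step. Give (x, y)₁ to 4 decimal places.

At (2, 1/2): F = (24.0000, 0.5000).
Jacobian J = [[10·x + 2·y^2 + 5·y - 1, 4·x·y + 5·x], [-2·x·y - y^2 + 2, -x^2 - 2·x·y + 2]].
At the point, J = [[22.0000, 14.0000], [-0.2500, -4.0000]] (det J = -84.5000).
Solving J·Δ = −F gives Δ = (-1.2189, 0.2012).
Then the next iterate is (x, y)₁ = (0.7811, 0.7012).

(0.7811, 0.7012)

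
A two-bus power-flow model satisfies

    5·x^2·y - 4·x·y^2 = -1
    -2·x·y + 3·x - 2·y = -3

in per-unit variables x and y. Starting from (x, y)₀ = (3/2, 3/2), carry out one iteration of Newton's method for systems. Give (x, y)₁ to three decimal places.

At (3/2, 3/2): F = (4.375, 0.000).
Jacobian J = [[10·x·y - 4·y^2, 5·x^2 - 8·x·y], [-2·y + 3, -2·x - 2]].
At the point, J = [[13.500, -6.750], [0.000, -5.000]] (det J = -67.500).
Solving J·Δ = −F gives Δ = (-0.324, 0.000).
Then the next iterate is (x, y)₁ = (1.176, 1.500).

(1.176, 1.500)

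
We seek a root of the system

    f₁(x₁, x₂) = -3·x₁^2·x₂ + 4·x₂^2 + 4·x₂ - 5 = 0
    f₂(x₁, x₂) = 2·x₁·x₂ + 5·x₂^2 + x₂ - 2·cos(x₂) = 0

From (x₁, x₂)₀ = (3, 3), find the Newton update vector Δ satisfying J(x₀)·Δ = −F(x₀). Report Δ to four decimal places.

(-0.7353, -1.7051)

At (3, 3): F = (-38.0000, 67.979985).
Jacobian J = [[-6·x₁·x₂, -3·x₁^2 + 8·x₂ + 4], [2·x₂, 2·x₁ + 10·x₂ + 2·sin(x₂) + 1]].
At the point, J = [[-54.0000, 1.0000], [6.0000, 37.282240]] (det J = -2019.240961).
Solving J·Δ = −F gives Δ = (-0.7353, -1.7051).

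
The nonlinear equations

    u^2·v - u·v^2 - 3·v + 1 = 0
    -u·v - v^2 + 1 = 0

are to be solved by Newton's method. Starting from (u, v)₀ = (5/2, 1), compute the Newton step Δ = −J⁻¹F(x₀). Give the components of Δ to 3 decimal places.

(-0.620, -0.418)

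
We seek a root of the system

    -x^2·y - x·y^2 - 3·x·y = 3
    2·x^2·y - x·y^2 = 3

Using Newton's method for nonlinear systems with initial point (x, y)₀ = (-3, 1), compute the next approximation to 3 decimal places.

(-2.143, 0.714)

At (-3, 1): F = (0.000, 18.000).
Jacobian J = [[-2·x·y - y^2 - 3·y, -x^2 - 2·x·y - 3·x], [4·x·y - y^2, 2·x^2 - 2·x·y]].
At the point, J = [[2.000, 6.000], [-13.000, 24.000]] (det J = 126.000).
Solving J·Δ = −F gives Δ = (0.857, -0.286).
Then the next iterate is (x, y)₁ = (-2.143, 0.714).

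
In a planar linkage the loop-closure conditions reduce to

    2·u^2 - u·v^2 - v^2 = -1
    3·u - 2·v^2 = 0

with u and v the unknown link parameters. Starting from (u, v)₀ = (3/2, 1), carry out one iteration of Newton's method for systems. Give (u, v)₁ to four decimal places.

(1.6000, 1.7000)

At (3/2, 1): F = (3.0000, 2.5000).
Jacobian J = [[4·u - v^2, -2·u·v - 2·v], [3, -4·v]].
At the point, J = [[5.0000, -5.0000], [3.0000, -4.0000]] (det J = -5.0000).
Solving J·Δ = −F gives Δ = (0.1000, 0.7000).
Then the next iterate is (u, v)₁ = (1.6000, 1.7000).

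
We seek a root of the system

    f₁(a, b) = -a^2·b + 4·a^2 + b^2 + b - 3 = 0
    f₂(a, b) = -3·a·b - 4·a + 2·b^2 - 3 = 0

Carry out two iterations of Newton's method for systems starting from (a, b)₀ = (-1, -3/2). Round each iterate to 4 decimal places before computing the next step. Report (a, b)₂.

At (-1, -3/2): F = (3.2500, 1.0000).
Jacobian J = [[-2·a·b + 8·a, -a^2 + 2·b + 1], [-3·b - 4, -3·a + 4·b]].
At the point, J = [[-11.0000, -3.0000], [0.5000, -3.0000]] (det J = 34.5000).
Solving J·Δ = −F gives Δ = (0.1957, 0.3659).
Then the next iterate is (a, b)₁ = (-0.8043, -1.1341).
Round to (-0.8043, -1.1341) and repeat: F = (0.473324, 0.053096), J = [[-8.258713, -1.915098], [-0.5977, -2.1235]].
Δ = (0.0551, 0.0095), so (a, b)₂ = (-0.7492, -1.1246).

(-0.7492, -1.1246)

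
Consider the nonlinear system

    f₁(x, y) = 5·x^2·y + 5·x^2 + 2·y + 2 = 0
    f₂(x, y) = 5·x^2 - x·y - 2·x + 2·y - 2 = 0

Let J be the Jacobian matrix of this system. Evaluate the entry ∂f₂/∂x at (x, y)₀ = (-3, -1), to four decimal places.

-31.0000

∂f₂/∂x = 10·x - y - 2.
At (-3, -1) this is -31.0000.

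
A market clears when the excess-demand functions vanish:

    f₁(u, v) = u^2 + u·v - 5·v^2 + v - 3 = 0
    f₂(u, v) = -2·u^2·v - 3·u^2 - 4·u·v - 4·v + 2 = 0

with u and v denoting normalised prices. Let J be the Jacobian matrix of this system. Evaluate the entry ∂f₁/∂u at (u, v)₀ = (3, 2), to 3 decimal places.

∂f₁/∂u = 2·u + v.
At (3, 2) this is 8.000.

8.000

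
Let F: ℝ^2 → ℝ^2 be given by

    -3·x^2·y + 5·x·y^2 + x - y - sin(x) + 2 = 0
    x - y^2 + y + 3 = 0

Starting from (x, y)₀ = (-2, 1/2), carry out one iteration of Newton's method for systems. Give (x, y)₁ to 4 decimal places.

(-3.2500, -0.3228)

At (-2, 1/2): F = (-8.090703, 1.2500).
Jacobian J = [[-6·x·y + 5·y^2 - cos(x) + 1, -3·x^2 + 10·x·y - 1], [1, -2·y + 1]].
At the point, J = [[8.666147, -23.0000], [1.0000, 0.0000]] (det J = 23.0000).
Solving J·Δ = −F gives Δ = (-1.2500, -0.8228).
Then the next iterate is (x, y)₁ = (-3.2500, -0.3228).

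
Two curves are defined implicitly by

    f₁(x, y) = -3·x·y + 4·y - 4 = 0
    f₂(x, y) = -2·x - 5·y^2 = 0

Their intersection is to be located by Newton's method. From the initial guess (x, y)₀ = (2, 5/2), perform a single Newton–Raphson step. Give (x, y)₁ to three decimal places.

(1.158, 1.157)

At (2, 5/2): F = (-9.000, -35.250).
Jacobian J = [[-3·y, -3·x + 4], [-2, -10·y]].
At the point, J = [[-7.500, -2.000], [-2.000, -25.000]] (det J = 183.500).
Solving J·Δ = −F gives Δ = (-0.842, -1.343).
Then the next iterate is (x, y)₁ = (1.158, 1.157).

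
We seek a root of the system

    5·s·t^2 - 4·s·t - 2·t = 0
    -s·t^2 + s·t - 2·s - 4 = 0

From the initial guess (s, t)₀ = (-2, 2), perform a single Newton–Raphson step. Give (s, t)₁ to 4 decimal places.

At (-2, 2): F = (-28.0000, 4.0000).
Jacobian J = [[5·t^2 - 4·t, 10·s·t - 4·s - 2], [-t^2 + t - 2, -2·s·t + s]].
At the point, J = [[12.0000, -34.0000], [-4.0000, 6.0000]] (det J = -64.0000).
Solving J·Δ = −F gives Δ = (-0.5000, -1.0000).
Then the next iterate is (s, t)₁ = (-2.5000, 1.0000).

(-2.5000, 1.0000)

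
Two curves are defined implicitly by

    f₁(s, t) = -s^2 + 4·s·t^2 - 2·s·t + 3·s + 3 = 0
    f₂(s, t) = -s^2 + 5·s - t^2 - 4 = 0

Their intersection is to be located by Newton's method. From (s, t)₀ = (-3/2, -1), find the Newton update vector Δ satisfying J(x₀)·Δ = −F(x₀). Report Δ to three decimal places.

At (-3/2, -1): F = (-12.750, -14.750).
Jacobian J = [[-2·s + 4·t^2 - 2·t + 3, 8·s·t - 2·s], [-2·s + 5, -2·t]].
At the point, J = [[12.000, 15.000], [8.000, 2.000]] (det J = -96.000).
Solving J·Δ = −F gives Δ = (2.039, -0.781).

(2.039, -0.781)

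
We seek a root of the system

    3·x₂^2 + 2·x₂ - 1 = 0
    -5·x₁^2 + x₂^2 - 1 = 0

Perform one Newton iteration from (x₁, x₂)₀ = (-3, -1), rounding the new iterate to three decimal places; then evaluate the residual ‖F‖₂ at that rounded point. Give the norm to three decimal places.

11.250

At (-3, -1): F = (0.000, -45.000).
Jacobian J = [[0, 6·x₂ + 2], [-10·x₁, 2·x₂]].
At the point, J = [[0.000, -4.000], [30.000, -2.000]] (det J = 120.000).
Solving J·Δ = −F gives Δ = (1.500, 0.000).
Then the next iterate is (x₁, x₂)₁ = (-1.500, -1.000).
Re-evaluating at (-1.500, -1.000): F = (0.000, -11.250), so ‖F‖₂ = 11.250.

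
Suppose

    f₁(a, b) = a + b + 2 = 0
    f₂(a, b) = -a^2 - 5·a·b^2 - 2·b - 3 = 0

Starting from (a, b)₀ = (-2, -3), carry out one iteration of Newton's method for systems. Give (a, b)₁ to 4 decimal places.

At (-2, -3): F = (-3.0000, 89.0000).
Jacobian J = [[1, 1], [-2·a - 5·b^2, -10·a·b - 2]].
At the point, J = [[1.0000, 1.0000], [-41.0000, -62.0000]] (det J = -21.0000).
Solving J·Δ = −F gives Δ = (4.6190, -1.6190).
Then the next iterate is (a, b)₁ = (2.6190, -4.6190).

(2.6190, -4.6190)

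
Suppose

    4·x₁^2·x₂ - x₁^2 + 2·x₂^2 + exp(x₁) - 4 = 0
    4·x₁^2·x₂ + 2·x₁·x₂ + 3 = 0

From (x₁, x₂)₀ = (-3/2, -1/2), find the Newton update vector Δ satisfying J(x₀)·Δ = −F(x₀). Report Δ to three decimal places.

At (-3/2, -1/2): F = (-10.02687, 0.000).
Jacobian J = [[8·x₁·x₂ - 2·x₁ + exp(x₁), 4·x₁^2 + 4·x₂], [8·x₁·x₂ + 2·x₂, 4·x₁^2 + 2·x₁]].
At the point, J = [[9.22313, 7.000], [5.000, 6.000]] (det J = 20.33878).
Solving J·Δ = −F gives Δ = (2.958, -2.465).

(2.958, -2.465)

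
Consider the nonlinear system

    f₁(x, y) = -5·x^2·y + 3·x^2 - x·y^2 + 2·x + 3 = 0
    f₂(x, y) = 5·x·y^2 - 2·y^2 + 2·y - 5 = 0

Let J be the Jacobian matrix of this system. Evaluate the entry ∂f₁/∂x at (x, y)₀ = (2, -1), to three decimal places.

33.000

∂f₁/∂x = -10·x·y + 6·x - y^2 + 2.
At (2, -1) this is 33.000.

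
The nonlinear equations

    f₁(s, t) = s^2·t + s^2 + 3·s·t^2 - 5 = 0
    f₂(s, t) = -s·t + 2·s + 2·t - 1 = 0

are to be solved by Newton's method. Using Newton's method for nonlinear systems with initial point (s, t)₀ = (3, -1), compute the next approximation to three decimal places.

At (3, -1): F = (4.000, 6.000).
Jacobian J = [[2·s·t + 2·s + 3·t^2, s^2 + 6·s·t], [-t + 2, -s + 2]].
At the point, J = [[3.000, -9.000], [3.000, -1.000]] (det J = 24.000).
Solving J·Δ = −F gives Δ = (-2.083, -0.250).
Then the next iterate is (s, t)₁ = (0.917, -1.250).

(0.917, -1.250)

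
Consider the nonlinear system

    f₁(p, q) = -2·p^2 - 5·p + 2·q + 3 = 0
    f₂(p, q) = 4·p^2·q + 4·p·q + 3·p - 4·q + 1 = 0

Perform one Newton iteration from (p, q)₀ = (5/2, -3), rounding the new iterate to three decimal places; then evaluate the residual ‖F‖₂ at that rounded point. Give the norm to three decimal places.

At (5/2, -3): F = (-28.000, -84.500).
Jacobian J = [[-4·p - 5, 2], [8·p·q + 4·q + 3, 4·p^2 + 4·p - 4]].
At the point, J = [[-15.000, 2.000], [-69.000, 31.000]] (det J = -327.000).
Solving J·Δ = −F gives Δ = (-2.138, -2.032).
Then the next iterate is (p, q)₁ = (0.362, -5.032).
Re-evaluating at (0.362, -5.032): F = (-9.13609, 12.29001), so ‖F‖₂ = 15.314.

15.314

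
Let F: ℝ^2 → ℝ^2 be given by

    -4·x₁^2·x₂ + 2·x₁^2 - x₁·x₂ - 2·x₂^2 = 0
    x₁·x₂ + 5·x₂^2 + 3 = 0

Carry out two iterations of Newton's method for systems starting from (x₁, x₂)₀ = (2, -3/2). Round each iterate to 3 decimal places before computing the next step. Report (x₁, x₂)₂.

(1.253, 0.349)

At (2, -3/2): F = (30.500, 11.250).
Jacobian J = [[-8·x₁·x₂ + 4·x₁ - x₂, -4·x₁^2 - x₁ - 4·x₂], [x₂, x₁ + 10·x₂]].
At the point, J = [[33.500, -12.000], [-1.500, -13.000]] (det J = -453.500).
Solving J·Δ = −F gives Δ = (-0.577, 0.932).
Then the next iterate is (x₁, x₂)₁ = (1.423, -0.568).
Round to (1.423, -0.568) and repeat: F = (8.81351, 3.80486), J = [[12.72611, -7.25072], [-0.568, -4.257]].
Δ = (-0.170, 0.917), so (x₁, x₂)₂ = (1.253, 0.349).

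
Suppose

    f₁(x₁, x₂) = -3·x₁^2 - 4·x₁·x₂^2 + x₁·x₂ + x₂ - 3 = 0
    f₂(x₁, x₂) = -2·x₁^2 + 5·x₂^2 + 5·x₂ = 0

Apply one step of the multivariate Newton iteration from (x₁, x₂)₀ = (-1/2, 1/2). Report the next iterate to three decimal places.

(1.406, -0.206)

At (-1/2, 1/2): F = (-3.000, 3.250).
Jacobian J = [[-6·x₁ - 4·x₂^2 + x₂, -8·x₁·x₂ + x₁ + 1], [-4·x₁, 10·x₂ + 5]].
At the point, J = [[2.500, 2.500], [2.000, 10.000]] (det J = 20.000).
Solving J·Δ = −F gives Δ = (1.906, -0.706).
Then the next iterate is (x₁, x₂)₁ = (1.406, -0.206).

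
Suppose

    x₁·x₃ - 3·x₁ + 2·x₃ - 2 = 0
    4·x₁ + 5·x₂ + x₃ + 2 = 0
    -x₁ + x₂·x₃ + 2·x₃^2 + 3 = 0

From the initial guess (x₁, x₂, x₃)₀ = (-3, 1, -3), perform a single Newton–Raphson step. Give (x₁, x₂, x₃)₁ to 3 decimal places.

(-1.624, 1.150, -1.257)

At (-3, 1, -3): F = (10.000, -8.000, 21.000).
Jacobian J = [[x₃ - 3, 0, x₁ + 2], [4, 5, 1], [-1, x₃, x₂ + 4·x₃]].
At the point, J = [[-6.000, 0.000, -1.000], [4.000, 5.000, 1.000], [-1.000, -3.000, -11.000]] (det J = 319.000).
Solving J·Δ = −F gives Δ = (1.376, 0.150, 1.743).
Then the next iterate is (x₁, x₂, x₃)₁ = (-1.624, 1.150, -1.257).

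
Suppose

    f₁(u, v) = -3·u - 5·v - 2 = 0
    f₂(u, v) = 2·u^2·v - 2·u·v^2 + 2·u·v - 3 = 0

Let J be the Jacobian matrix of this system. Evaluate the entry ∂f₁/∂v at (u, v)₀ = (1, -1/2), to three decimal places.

-5.000

∂f₁/∂v = -5.
At (1, -1/2) this is -5.000.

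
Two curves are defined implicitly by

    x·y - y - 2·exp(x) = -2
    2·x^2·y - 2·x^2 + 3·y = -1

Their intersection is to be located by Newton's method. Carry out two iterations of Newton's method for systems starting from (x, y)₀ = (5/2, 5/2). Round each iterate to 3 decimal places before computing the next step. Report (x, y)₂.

At (5/2, 5/2): F = (-18.61499, 27.250).
Jacobian J = [[y - 2·exp(x), x - 1], [4·x·y - 4·x, 2·x^2 + 3]].
At the point, J = [[-21.86499, 1.500], [15.000, 15.500]] (det J = -361.40731).
Solving J·Δ = −F gives Δ = (-0.911, -0.876).
Then the next iterate is (x, y)₁ = (1.589, 1.624).
Round to (1.589, 1.624) and repeat: F = (-6.84116, 9.02310), J = [[-8.17370, 0.589], [3.96614, 8.04984]].
Δ = (-0.886, -0.684), so (x, y)₂ = (0.703, 0.940).

(0.703, 0.940)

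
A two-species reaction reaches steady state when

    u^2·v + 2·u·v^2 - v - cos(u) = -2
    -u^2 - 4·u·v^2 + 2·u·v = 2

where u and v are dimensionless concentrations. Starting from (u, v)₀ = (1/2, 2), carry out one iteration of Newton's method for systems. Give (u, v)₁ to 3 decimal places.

(0.547, 0.735)

At (1/2, 2): F = (3.62242, -8.250).
Jacobian J = [[2·u·v + 2·v^2 + sin(u), u^2 + 4·u·v - 1], [-2·u - 4·v^2 + 2·v, -8·u·v + 2·u]].
At the point, J = [[10.47943, 3.250], [-13.000, -7.000]] (det J = -31.10598).
Solving J·Δ = −F gives Δ = (0.047, -1.265).
Then the next iterate is (u, v)₁ = (0.547, 0.735).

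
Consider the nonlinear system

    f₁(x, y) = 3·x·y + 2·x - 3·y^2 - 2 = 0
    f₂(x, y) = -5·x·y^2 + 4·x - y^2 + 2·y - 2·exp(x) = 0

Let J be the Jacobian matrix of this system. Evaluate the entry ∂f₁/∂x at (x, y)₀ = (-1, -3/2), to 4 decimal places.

-2.5000

∂f₁/∂x = 3·y + 2.
At (-1, -3/2) this is -2.5000.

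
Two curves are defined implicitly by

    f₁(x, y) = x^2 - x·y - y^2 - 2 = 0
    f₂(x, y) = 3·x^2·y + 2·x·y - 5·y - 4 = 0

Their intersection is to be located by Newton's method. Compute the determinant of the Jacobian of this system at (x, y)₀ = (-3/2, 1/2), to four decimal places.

J = [[2·x - y, -x - 2·y], [6·x·y + 2·y, 3·x^2 + 2·x - 5]].
At the point, J = [[-3.5000, 0.5000], [-3.5000, -1.2500]].
det J = 6.1250.

6.1250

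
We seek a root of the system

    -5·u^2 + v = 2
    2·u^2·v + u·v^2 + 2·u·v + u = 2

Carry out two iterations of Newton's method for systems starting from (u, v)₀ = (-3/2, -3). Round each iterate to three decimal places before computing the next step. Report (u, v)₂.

At (-3/2, -3): F = (-16.250, -21.500).
Jacobian J = [[-10·u, 1], [4·u·v + v^2 + 2·v + 1, 2·u^2 + 2·u·v + 2·u]].
At the point, J = [[15.000, 1.000], [22.000, 10.500]] (det J = 135.500).
Solving J·Δ = −F gives Δ = (1.101, -0.258).
Then the next iterate is (u, v)₁ = (-0.399, -3.258).
Round to (-0.399, -3.258) and repeat: F = (-6.05401, -5.07168), J = [[3.990, 1.000], [10.29833, 2.12029]].
Δ = (-4.224, 22.906), so (u, v)₂ = (-4.623, 19.648).

(-4.623, 19.648)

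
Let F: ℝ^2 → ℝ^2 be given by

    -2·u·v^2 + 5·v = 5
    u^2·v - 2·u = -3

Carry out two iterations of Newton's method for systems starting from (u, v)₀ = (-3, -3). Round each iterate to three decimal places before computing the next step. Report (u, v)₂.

(-1.885, -2.094)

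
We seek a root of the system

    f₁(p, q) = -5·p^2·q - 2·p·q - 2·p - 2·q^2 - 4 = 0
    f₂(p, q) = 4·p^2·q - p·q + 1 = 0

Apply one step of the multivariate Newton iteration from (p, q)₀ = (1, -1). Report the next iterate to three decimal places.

(2.000, 2.000)

At (1, -1): F = (-1.000, -2.000).
Jacobian J = [[-10·p·q - 2·q - 2, -5·p^2 - 2·p - 4·q], [8·p·q - q, 4·p^2 - p]].
At the point, J = [[10.000, -3.000], [-7.000, 3.000]] (det J = 9.000).
Solving J·Δ = −F gives Δ = (1.000, 3.000).
Then the next iterate is (p, q)₁ = (2.000, 2.000).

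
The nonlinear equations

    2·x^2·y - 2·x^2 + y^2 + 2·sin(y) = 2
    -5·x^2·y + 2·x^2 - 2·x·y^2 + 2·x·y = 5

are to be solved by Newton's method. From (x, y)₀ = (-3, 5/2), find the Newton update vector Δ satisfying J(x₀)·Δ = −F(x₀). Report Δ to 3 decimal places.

(1.194, -0.512)

At (-3, 5/2): F = (32.44694, -77.000).
Jacobian J = [[4·x·y - 4·x, 2·x^2 + 2·y + 2·cos(y)], [-10·x·y + 4·x - 2·y^2 + 2·y, -5·x^2 - 4·x·y + 2·x]].
At the point, J = [[-18.000, 21.39771], [55.500, -21.000]] (det J = -809.57306).
Solving J·Δ = −F gives Δ = (1.194, -0.512).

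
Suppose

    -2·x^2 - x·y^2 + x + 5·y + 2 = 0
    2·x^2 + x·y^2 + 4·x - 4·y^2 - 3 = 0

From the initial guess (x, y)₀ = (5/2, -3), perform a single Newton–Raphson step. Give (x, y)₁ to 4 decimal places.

At (5/2, -3): F = (-45.5000, 6.0000).
Jacobian J = [[-4·x - y^2 + 1, -2·x·y + 5], [4·x + y^2 + 4, 2·x·y - 8·y]].
At the point, J = [[-18.0000, 20.0000], [23.0000, 9.0000]] (det J = -622.0000).
Solving J·Δ = −F gives Δ = (-0.8513, 1.5088).
Then the next iterate is (x, y)₁ = (1.6487, -1.4912).

(1.6487, -1.4912)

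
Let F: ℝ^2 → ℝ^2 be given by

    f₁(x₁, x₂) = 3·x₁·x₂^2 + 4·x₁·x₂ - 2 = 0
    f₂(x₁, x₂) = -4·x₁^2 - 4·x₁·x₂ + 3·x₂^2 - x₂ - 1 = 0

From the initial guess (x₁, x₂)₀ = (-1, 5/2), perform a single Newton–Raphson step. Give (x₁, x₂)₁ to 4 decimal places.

At (-1, 5/2): F = (-30.7500, 21.2500).
Jacobian J = [[3·x₂^2 + 4·x₂, 6·x₁·x₂ + 4·x₁], [-8·x₁ - 4·x₂, -4·x₁ + 6·x₂ - 1]].
At the point, J = [[28.7500, -19.0000], [-2.0000, 18.0000]] (det J = 479.5000).
Solving J·Δ = −F gives Δ = (0.3123, -1.1459).
Then the next iterate is (x₁, x₂)₁ = (-0.6877, 1.3541).

(-0.6877, 1.3541)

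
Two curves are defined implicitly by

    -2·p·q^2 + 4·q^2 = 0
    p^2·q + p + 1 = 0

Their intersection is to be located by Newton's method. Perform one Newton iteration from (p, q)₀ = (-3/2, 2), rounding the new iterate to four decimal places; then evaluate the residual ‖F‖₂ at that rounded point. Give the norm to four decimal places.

7.8015

At (-3/2, 2): F = (28.0000, 4.0000).
Jacobian J = [[-2·q^2, -4·p·q + 8·q], [2·p·q + 1, p^2]].
At the point, J = [[-8.0000, 28.0000], [-5.0000, 2.2500]] (det J = 122.0000).
Solving J·Δ = −F gives Δ = (0.4016, -0.8852).
Then the next iterate is (p, q)₁ = (-1.0984, 1.1148).
Re-evaluating at (-1.0984, 1.1148): F = (7.701253, 1.246587), so ‖F‖₂ = 7.8015.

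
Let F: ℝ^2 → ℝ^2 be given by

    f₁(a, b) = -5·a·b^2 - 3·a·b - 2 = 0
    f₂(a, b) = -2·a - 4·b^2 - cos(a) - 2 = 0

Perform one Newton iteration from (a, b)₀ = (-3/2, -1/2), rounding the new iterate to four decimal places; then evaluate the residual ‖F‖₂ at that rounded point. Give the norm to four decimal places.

At (-3/2, -1/2): F = (-2.3750, -0.070737).
Jacobian J = [[-5·b^2 - 3·b, -10·a·b - 3·a], [sin(a) - 2, -8·b]].
At the point, J = [[0.2500, -3.0000], [-2.997495, 4.0000]] (det J = -7.992485).
Solving J·Δ = −F gives Δ = (-1.2152, -0.8929).
Then the next iterate is (a, b)₁ = (-2.7152, -1.3929).
Re-evaluating at (-2.7152, -1.3929): F = (12.993747, -3.419818), so ‖F‖₂ = 13.4362.

13.4362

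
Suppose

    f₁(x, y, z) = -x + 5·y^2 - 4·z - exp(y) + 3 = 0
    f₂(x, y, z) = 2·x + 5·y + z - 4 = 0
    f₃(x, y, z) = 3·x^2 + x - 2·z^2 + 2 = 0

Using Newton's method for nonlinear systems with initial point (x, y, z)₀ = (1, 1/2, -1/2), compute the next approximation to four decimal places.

(-0.1742, 0.6978, 0.8595)

At (1, 1/2, -1/2): F = (3.601279, 0.0000, 5.5000).
Jacobian J = [[-1, 10·y - exp(y), -4], [2, 5, 1], [6·x + 1, 0, -4·z]].
At the point, J = [[-1.0000, 3.351279, -4.0000], [2.0000, 5.0000, 1.0000], [7.0000, 0.0000, 2.0000]] (det J = 140.053836).
Solving J·Δ = −F gives Δ = (-1.1742, 0.1978, 1.3595).
Then the next iterate is (x, y, z)₁ = (-0.1742, 0.6978, 0.8595).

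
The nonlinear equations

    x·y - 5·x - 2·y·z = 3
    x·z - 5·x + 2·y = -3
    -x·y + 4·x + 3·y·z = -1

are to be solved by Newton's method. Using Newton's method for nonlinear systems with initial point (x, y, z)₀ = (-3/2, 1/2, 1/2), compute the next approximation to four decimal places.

(-0.7757, -0.8051, 3.7537)

At (-3/2, 1/2, 1/2): F = (3.2500, 10.7500, -3.5000).
Jacobian J = [[y - 5, x - 2·z, -2·y], [z - 5, 2, x], [-y + 4, -x + 3·z, 3·y]].
At the point, J = [[-4.5000, -2.5000, -1.0000], [-4.5000, 2.0000, -1.5000], [3.5000, 3.0000, 1.5000]] (det J = -17.0000).
Solving J·Δ = −F gives Δ = (0.7243, -1.3051, 3.2537).
Then the next iterate is (x, y, z)₁ = (-0.7757, -0.8051, 3.7537).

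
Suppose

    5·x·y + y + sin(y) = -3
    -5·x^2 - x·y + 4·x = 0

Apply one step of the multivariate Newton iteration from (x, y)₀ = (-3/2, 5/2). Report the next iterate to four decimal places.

At (-3/2, 5/2): F = (-12.651528, -13.5000).
Jacobian J = [[5·y, 5·x + cos(y) + 1], [-10·x - y + 4, -x]].
At the point, J = [[12.5000, -7.301144], [16.5000, 1.5000]] (det J = 139.218870).
Solving J·Δ = −F gives Δ = (0.8443, -0.2873).
Then the next iterate is (x, y)₁ = (-0.6557, 2.2127).

(-0.6557, 2.2127)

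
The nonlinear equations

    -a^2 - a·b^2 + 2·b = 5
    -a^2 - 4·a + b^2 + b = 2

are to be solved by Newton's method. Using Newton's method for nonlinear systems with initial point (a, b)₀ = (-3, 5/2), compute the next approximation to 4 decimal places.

(-6.0211, 1.8820)

At (-3, 5/2): F = (9.7500, 9.7500).
Jacobian J = [[-2·a - b^2, -2·a·b + 2], [-2·a - 4, 2·b + 1]].
At the point, J = [[-0.2500, 17.0000], [2.0000, 6.0000]] (det J = -35.5000).
Solving J·Δ = −F gives Δ = (-3.0211, -0.6180).
Then the next iterate is (a, b)₁ = (-6.0211, 1.8820).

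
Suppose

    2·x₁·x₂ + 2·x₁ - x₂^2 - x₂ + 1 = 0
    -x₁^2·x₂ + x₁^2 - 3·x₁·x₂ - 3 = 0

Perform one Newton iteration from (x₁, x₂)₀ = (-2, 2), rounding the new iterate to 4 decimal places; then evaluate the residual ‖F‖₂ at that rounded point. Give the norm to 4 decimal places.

At (-2, 2): F = (-17.0000, 5.0000).
Jacobian J = [[2·x₂ + 2, 2·x₁ - 2·x₂ - 1], [-2·x₁·x₂ + 2·x₁ - 3·x₂, -x₁^2 - 3·x₁]].
At the point, J = [[6.0000, -9.0000], [-2.0000, 2.0000]] (det J = -6.0000).
Solving J·Δ = −F gives Δ = (1.8333, -0.6667).
Then the next iterate is (x₁, x₂)₁ = (-0.1667, 1.3333).
Re-evaluating at (-0.1667, 1.3333): F = (-2.888911, -2.342479), so ‖F‖₂ = 3.7193.

3.7193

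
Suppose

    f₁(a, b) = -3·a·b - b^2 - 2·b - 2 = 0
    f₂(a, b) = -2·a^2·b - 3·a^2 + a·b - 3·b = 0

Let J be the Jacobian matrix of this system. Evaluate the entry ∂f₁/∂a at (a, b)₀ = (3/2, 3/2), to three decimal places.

-4.500

∂f₁/∂a = -3·b.
At (3/2, 3/2) this is -4.500.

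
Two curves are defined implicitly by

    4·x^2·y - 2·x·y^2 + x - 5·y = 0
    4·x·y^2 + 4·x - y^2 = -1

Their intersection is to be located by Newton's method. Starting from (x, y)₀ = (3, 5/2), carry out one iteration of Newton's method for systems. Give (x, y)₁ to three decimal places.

At (3, 5/2): F = (43.000, 81.750).
Jacobian J = [[8·x·y - 2·y^2 + 1, 4·x^2 - 4·x·y - 5], [4·y^2 + 4, 8·x·y - 2·y]].
At the point, J = [[48.500, 1.000], [29.000, 55.000]] (det J = 2638.500).
Solving J·Δ = −F gives Δ = (-0.865, -1.030).
Then the next iterate is (x, y)₁ = (2.135, 1.470).

(2.135, 1.470)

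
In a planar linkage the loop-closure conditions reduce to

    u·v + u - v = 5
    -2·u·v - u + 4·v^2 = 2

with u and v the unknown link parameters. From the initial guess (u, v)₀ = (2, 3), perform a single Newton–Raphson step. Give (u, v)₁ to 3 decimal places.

(2.230, 2.080)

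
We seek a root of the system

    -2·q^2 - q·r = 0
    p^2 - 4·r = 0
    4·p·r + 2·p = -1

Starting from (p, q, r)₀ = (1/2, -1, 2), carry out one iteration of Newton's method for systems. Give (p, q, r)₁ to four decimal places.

(0.2976, -0.0060, 0.0119)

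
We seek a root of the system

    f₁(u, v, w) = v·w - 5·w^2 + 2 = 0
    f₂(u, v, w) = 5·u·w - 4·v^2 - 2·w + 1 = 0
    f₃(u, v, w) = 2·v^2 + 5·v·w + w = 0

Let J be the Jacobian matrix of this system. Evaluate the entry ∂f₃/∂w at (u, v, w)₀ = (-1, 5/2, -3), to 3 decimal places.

13.500

∂f₃/∂w = 5·v + 1.
At (-1, 5/2, -3) this is 13.500.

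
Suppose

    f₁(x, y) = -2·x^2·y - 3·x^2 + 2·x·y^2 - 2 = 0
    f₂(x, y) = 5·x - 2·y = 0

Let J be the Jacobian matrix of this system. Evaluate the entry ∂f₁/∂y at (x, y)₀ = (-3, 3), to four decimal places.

∂f₁/∂y = -2·x^2 + 4·x·y.
At (-3, 3) this is -54.0000.

-54.0000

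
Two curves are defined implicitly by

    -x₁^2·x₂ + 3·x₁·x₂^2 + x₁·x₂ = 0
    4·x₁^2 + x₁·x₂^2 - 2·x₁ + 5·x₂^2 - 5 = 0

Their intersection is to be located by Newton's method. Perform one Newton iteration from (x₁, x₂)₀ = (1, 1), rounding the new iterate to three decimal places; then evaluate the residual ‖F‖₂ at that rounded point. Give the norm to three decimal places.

7.197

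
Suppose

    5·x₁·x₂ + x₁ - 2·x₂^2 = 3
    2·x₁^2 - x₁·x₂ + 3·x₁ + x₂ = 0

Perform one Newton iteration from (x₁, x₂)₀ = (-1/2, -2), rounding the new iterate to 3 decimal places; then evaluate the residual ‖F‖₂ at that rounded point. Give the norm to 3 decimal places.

3.097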